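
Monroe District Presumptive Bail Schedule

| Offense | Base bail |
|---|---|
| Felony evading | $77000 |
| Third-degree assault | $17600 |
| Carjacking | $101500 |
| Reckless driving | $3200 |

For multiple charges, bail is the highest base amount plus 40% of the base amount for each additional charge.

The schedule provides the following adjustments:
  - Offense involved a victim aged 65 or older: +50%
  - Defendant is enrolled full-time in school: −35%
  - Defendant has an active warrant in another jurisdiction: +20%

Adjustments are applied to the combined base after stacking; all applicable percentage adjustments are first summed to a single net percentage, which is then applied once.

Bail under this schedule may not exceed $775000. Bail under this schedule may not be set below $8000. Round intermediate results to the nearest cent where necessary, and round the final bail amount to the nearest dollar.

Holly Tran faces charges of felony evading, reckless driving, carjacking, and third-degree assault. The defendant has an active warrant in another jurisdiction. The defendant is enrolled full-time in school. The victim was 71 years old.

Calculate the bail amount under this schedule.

Base amounts from the schedule: felony evading $77000; reckless driving $3200; carjacking $101500; third-degree assault $17600.
Stacking rule: highest base plus 40% of each additional charge. Highest is carjacking at $101500. Additional: $77000 × 40% = $30800; $3200 × 40% = $1280; $17600 × 40% = $7040. Combined base = $101500 + $39120 = $140620.
Net percentage adjustment: +50% −35% +20% = +35%. $140620 × 1.35 = $189837.
$189837 is within the $775000 maximum.
$189837 is at or above the $8000 minimum.

$189837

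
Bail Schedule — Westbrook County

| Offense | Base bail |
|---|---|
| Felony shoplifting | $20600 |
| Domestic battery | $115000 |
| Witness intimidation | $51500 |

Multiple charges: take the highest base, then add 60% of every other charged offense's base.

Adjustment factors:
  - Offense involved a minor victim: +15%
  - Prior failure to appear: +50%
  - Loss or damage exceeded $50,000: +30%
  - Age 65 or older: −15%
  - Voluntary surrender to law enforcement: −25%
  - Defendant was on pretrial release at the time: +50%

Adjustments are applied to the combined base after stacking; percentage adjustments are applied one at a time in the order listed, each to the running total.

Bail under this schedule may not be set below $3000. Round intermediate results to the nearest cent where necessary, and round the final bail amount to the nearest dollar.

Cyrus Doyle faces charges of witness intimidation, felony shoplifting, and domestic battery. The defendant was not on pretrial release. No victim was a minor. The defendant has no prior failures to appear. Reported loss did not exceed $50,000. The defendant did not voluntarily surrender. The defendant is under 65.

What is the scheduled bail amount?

$158260

Base amounts from the schedule: witness intimidation $51500; felony shoplifting $20600; domestic battery $115000.
Stacking rule: highest base plus 60% of each additional charge. Highest is domestic battery at $115000. Additional: $51500 × 60% = $30900; $20600 × 60% = $12360. Combined base = $115000 + $43260 = $158260.
No adjustment factors apply to this defendant.
$158260 is at or above the $3000 minimum.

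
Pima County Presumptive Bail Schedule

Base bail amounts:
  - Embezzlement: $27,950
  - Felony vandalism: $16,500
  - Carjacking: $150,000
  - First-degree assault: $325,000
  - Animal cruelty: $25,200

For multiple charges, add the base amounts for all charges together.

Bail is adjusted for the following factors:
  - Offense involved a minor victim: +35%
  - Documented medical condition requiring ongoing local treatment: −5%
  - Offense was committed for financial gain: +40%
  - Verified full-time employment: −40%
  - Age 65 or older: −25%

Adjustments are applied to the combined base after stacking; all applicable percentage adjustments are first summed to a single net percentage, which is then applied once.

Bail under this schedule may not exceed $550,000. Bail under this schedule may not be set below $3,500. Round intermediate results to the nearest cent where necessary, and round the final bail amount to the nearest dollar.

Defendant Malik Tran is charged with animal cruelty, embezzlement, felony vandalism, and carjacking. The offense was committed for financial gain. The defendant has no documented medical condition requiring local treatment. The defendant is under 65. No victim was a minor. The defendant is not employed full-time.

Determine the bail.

Base amounts from the schedule: animal cruelty $25,200; embezzlement $27,950; felony vandalism $16,500; carjacking $150,000.
Stacking rule: sum of all bases. $25,200 + $27,950 + $16,500 + $150,000 = $219,650.
Offense was committed for financial gain (+40%): $219,650 × 1.4 = $307,510.
$307,510 is within the $550,000 maximum.
$307,510 is at or above the $3,500 minimum.

$307,510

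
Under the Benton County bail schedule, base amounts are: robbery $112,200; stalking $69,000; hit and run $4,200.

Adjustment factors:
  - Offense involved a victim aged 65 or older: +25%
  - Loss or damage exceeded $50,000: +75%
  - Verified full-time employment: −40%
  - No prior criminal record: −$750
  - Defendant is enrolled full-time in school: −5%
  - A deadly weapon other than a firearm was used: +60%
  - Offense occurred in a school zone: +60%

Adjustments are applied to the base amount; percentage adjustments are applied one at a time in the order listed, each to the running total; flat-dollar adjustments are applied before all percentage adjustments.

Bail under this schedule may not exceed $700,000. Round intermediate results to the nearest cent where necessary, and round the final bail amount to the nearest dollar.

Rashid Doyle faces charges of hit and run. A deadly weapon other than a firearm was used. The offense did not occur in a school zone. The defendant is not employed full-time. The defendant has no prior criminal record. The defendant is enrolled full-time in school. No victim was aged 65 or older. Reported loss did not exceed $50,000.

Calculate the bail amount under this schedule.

Base amounts from the schedule: hit and run $4,200.
Single charge. Combined base = $4,200.
No prior criminal record (−$750 flat): $4,200 − $750 = $3,450.
Defendant is enrolled full-time in school (−5%): $3,450 × 0.95 = $3,277.50.
A deadly weapon other than a firearm was used (+60%): $3,277.50 × 1.6 = $5,244.
$5,244 is within the $700,000 maximum.

$5,244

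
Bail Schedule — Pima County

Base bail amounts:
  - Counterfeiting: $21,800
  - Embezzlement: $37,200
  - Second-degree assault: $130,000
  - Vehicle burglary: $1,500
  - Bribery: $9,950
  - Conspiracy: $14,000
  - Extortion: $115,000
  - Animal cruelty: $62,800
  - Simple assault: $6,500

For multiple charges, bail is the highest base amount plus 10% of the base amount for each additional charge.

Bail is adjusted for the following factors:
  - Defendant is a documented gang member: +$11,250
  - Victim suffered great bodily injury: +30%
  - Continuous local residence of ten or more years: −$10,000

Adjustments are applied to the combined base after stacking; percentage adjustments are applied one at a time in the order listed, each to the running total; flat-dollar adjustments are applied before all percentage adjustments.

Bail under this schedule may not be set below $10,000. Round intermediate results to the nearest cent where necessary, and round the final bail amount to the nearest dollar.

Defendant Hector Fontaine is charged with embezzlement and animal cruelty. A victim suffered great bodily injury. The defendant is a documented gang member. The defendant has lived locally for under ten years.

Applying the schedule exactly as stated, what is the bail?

$101,101

Base amounts from the schedule: embezzlement $37,200; animal cruelty $62,800.
Stacking rule: highest base plus 10% of each additional charge. Highest is animal cruelty at $62,800. Additional: $37,200 × 10% = $3,720. Combined base = $62,800 + $3,720 = $66,520.
Defendant is a documented gang member (+$11,250 flat): $66,520 + $11,250 = $77,770.
Victim suffered great bodily injury (+30%): $77,770 × 1.3 = $101,101.
$101,101 is at or above the $10,000 minimum.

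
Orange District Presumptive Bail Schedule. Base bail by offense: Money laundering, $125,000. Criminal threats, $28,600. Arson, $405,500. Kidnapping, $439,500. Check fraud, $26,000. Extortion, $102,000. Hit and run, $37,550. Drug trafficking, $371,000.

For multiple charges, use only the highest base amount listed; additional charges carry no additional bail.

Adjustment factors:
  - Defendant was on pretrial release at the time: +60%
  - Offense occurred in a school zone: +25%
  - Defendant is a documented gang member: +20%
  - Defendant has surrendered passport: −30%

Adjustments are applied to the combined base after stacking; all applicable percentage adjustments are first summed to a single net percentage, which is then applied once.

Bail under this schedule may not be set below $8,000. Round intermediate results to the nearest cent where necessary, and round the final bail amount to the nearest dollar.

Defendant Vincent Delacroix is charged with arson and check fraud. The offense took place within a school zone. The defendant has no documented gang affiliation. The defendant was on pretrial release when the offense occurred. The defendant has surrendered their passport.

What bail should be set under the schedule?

Base amounts from the schedule: arson $405,500; check fraud $26,000.
Stacking rule: use the highest base only. Highest is arson at $405,500. Combined base = $405,500.
Net percentage adjustment: +60% +25% −30% = +55%. $405,500 × 1.55 = $628,525.
$628,525 is at or above the $8,000 minimum.

$628,525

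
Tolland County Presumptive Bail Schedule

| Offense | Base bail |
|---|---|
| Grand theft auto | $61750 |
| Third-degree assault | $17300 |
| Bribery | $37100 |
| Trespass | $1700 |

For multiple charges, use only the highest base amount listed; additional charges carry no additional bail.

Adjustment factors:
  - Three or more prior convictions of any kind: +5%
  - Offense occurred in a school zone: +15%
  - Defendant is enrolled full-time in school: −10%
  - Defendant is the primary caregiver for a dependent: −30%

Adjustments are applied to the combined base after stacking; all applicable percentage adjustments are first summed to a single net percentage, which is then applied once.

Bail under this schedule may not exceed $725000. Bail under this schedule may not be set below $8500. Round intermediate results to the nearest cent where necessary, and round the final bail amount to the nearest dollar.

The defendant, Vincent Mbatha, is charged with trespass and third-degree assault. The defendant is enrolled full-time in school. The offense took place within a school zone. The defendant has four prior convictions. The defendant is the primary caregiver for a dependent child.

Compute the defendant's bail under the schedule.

Base amounts from the schedule: trespass $1700; third-degree assault $17300.
Stacking rule: use the highest base only. Highest is third-degree assault at $17300. Combined base = $17300.
Net percentage adjustment: +5% +15% −10% −30% = −20%. $17300 × 0.8 = $13840.
$13840 is within the $725000 maximum.
$13840 is at or above the $8500 minimum.

$13840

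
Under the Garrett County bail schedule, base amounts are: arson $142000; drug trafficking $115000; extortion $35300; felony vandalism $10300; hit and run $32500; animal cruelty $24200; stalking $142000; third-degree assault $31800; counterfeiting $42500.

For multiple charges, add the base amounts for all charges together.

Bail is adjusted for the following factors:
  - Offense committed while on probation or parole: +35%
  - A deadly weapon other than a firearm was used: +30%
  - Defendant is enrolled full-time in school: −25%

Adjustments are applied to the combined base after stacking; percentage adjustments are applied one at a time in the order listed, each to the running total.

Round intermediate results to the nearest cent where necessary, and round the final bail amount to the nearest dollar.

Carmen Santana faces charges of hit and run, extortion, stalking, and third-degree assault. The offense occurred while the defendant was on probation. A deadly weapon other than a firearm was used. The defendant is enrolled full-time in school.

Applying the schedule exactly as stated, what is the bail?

Base amounts from the schedule: hit and run $32500; extortion $35300; stalking $142000; third-degree assault $31800.
Stacking rule: sum of all bases. $32500 + $35300 + $142000 + $31800 = $241600.
Offense committed while on probation or parole (+35%): $241600 × 1.35 = $326160.
A deadly weapon other than a firearm was used (+30%): $326160 × 1.3 = $424008.
Defendant is enrolled full-time in school (−25%): $424008 × 0.75 = $318006.

$318006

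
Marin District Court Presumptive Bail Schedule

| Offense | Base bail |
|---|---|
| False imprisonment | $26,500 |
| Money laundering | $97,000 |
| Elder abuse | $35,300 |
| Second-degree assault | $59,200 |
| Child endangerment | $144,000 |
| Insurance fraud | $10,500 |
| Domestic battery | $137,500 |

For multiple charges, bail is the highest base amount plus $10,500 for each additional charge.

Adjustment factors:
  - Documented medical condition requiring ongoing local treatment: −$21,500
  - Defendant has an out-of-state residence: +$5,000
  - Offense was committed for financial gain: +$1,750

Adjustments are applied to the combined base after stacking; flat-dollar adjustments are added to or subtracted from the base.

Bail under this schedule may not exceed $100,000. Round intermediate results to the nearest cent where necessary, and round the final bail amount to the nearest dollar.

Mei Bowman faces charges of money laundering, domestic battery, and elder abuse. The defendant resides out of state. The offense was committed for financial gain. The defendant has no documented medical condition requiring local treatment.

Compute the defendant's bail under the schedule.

$100,000

Base amounts from the schedule: money laundering $97,000; domestic battery $137,500; elder abuse $35,300.
Stacking rule: highest base plus $10,500 per additional charge. Highest is domestic battery at $137,500; 2 additional charges → +$21,000. Combined base = $158,500.
Defendant has an out-of-state residence (+$5,000 flat): $158,500 + $5,000 = $163,500.
Offense was committed for financial gain (+$1,750 flat): $163,500 + $1,750 = $165,250.
Result $165,250 exceeds the maximum of $100,000; bail is capped at $100,000.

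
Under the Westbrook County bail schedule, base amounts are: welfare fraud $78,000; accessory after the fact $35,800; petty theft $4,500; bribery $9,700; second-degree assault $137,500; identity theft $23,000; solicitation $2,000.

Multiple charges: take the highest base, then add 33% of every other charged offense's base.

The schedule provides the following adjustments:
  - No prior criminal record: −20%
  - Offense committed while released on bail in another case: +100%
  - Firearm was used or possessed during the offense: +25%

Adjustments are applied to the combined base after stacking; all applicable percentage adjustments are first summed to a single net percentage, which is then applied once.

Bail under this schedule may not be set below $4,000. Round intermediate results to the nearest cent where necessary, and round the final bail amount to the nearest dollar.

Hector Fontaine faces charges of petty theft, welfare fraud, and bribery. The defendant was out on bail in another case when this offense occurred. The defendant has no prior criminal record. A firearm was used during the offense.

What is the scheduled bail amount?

Base amounts from the schedule: petty theft $4,500; welfare fraud $78,000; bribery $9,700.
Stacking rule: highest base plus 33% of each additional charge. Highest is welfare fraud at $78,000. Additional: $4,500 × 33% = $1,485; $9,700 × 33% = $3,201. Combined base = $78,000 + $4,686 = $82,686.
Net percentage adjustment: −20% +100% +25% = +105%. $82,686 × 2.05 = $169,506.30.
$169,506.30 is at or above the $4,000 minimum.
Rounded to the nearest dollar: $169,506.

$169,506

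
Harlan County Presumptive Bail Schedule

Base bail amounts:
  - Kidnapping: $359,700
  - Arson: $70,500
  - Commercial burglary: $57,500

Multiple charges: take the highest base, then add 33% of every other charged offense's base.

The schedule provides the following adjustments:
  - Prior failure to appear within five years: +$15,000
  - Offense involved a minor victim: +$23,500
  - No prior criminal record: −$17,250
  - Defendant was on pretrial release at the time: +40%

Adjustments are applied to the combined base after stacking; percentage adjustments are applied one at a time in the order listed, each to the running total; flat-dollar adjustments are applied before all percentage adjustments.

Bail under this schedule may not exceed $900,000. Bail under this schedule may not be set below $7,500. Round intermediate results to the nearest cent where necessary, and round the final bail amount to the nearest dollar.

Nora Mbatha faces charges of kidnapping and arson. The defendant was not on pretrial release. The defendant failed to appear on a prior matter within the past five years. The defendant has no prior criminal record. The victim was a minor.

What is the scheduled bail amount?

$404,215

Base amounts from the schedule: kidnapping $359,700; arson $70,500.
Stacking rule: highest base plus 33% of each additional charge. Highest is kidnapping at $359,700. Additional: $70,500 × 33% = $23,265. Combined base = $359,700 + $23,265 = $382,965.
Prior failure to appear within five years (+$15,000 flat): $382,965 + $15,000 = $397,965.
Offense involved a minor victim (+$23,500 flat): $397,965 + $23,500 = $421,465.
No prior criminal record (−$17,250 flat): $421,465 − $17,250 = $404,215.
$404,215 is within the $900,000 maximum.
$404,215 is at or above the $7,500 minimum.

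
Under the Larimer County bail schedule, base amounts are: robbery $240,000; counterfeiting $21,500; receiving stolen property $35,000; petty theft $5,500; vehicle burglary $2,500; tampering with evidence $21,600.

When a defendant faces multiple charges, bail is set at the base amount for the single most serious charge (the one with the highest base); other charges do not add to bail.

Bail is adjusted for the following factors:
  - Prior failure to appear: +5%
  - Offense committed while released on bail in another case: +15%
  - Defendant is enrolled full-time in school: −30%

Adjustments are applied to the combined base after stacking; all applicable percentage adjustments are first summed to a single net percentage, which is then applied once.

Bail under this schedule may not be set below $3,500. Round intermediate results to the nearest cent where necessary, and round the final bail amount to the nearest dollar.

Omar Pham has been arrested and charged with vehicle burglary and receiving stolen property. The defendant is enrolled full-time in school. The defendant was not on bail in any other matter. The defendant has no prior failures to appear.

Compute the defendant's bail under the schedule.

Base amounts from the schedule: vehicle burglary $2,500; receiving stolen property $35,000.
Stacking rule: use the highest base only. Highest is receiving stolen property at $35,000. Combined base = $35,000.
Defendant is enrolled full-time in school (−30%): $35,000 × 0.7 = $24,500.
$24,500 is at or above the $3,500 minimum.

$24,500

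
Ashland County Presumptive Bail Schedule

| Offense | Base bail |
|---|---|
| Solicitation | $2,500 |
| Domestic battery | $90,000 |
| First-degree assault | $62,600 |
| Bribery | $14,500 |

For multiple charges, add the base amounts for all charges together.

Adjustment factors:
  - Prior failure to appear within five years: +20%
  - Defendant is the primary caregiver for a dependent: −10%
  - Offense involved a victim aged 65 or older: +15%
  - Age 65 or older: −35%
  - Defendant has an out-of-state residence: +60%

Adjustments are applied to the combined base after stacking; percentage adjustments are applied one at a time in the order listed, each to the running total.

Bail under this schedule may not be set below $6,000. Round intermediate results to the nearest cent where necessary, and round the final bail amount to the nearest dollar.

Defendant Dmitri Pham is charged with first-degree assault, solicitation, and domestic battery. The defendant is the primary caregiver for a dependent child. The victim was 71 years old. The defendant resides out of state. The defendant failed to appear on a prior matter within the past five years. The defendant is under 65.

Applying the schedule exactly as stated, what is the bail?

$308,215

Base amounts from the schedule: first-degree assault $62,600; solicitation $2,500; domestic battery $90,000.
Stacking rule: sum of all bases. $62,600 + $2,500 + $90,000 = $155,100.
Prior failure to appear within five years (+20%): $155,100 × 1.2 = $186,120.
Defendant is the primary caregiver for a dependent (−10%): $186,120 × 0.9 = $167,508.
Offense involved a victim aged 65 or older (+15%): $167,508 × 1.15 = $192,634.20.
Defendant has an out-of-state residence (+60%): $192,634.20 × 1.6 = $308,214.72.
$308,214.72 is at or above the $6,000 minimum.
Rounded to the nearest dollar: $308,215.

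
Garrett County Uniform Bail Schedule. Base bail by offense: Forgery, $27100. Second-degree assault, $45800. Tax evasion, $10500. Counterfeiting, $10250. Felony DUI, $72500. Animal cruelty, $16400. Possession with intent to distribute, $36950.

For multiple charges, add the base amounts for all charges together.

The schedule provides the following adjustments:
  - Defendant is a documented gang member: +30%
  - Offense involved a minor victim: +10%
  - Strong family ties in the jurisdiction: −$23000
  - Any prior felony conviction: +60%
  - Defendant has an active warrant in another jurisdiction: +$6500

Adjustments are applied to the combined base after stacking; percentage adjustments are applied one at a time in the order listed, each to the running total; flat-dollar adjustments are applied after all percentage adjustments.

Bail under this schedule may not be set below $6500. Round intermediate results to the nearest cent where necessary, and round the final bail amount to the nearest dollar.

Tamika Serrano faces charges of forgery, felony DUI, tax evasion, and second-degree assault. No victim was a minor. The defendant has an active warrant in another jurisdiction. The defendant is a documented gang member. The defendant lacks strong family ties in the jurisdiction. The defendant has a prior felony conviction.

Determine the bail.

$330772

Base amounts from the schedule: forgery $27100; felony DUI $72500; tax evasion $10500; second-degree assault $45800.
Stacking rule: sum of all bases. $27100 + $72500 + $10500 + $45800 = $155900.
Defendant is a documented gang member (+30%): $155900 × 1.3 = $202670.
Any prior felony conviction (+60%): $202670 × 1.6 = $324272.
Defendant has an active warrant in another jurisdiction (+$6500 flat): $324272 + $6500 = $330772.
$330772 is at or above the $6500 minimum.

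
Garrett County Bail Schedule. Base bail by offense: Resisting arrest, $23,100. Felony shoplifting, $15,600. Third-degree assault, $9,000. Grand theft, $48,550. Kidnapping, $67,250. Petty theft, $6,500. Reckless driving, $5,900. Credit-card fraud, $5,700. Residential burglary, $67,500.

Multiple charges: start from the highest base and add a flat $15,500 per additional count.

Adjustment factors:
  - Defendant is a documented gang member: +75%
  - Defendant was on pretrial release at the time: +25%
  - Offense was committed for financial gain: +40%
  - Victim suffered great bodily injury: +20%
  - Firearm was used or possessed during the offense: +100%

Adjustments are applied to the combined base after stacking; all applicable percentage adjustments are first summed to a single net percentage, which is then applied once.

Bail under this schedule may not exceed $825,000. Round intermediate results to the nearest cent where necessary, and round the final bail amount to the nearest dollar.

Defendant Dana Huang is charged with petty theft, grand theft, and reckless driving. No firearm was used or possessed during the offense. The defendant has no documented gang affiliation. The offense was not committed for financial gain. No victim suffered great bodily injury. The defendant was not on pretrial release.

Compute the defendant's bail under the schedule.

Base amounts from the schedule: petty theft $6,500; grand theft $48,550; reckless driving $5,900.
Stacking rule: highest base plus $15,500 per additional charge. Highest is grand theft at $48,550; 2 additional charges → +$31,000. Combined base = $79,550.
No adjustment factors apply to this defendant.
$79,550 is within the $825,000 maximum.

$79,550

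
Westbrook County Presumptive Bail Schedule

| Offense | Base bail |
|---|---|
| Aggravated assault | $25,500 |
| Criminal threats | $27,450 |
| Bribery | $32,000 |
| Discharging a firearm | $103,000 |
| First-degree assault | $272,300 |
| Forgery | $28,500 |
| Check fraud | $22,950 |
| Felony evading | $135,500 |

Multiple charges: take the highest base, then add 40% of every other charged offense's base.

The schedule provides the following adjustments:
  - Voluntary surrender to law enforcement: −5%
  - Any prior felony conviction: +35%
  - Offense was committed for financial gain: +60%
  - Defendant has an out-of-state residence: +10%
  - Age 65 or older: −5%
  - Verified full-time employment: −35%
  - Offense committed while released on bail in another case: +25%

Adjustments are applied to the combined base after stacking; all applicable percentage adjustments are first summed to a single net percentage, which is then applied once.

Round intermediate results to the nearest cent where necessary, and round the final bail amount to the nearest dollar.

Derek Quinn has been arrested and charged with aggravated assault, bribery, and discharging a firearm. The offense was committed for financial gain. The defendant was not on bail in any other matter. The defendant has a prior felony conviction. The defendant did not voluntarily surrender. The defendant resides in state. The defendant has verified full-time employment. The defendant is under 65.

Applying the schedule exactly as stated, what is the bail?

$201,600

Base amounts from the schedule: aggravated assault $25,500; bribery $32,000; discharging a firearm $103,000.
Stacking rule: highest base plus 40% of each additional charge. Highest is discharging a firearm at $103,000. Additional: $25,500 × 40% = $10,200; $32,000 × 40% = $12,800. Combined base = $103,000 + $23,000 = $126,000.
Net percentage adjustment: +35% +60% −35% = +60%. $126,000 × 1.6 = $201,600.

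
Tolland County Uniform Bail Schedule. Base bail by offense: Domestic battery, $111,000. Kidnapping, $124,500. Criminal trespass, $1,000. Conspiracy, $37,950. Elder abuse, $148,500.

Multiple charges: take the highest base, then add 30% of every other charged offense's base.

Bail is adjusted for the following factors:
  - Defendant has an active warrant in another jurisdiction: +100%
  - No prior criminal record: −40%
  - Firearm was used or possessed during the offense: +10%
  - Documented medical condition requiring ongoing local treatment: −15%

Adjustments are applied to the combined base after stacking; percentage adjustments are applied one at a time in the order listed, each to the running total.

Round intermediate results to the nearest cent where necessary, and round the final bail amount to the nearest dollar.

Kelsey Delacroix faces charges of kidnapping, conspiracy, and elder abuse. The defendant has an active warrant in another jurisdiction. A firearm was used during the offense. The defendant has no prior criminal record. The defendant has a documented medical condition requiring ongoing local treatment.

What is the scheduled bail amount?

Base amounts from the schedule: kidnapping $124,500; conspiracy $37,950; elder abuse $148,500.
Stacking rule: highest base plus 30% of each additional charge. Highest is elder abuse at $148,500. Additional: $124,500 × 30% = $37,350; $37,950 × 30% = $11,385. Combined base = $148,500 + $48,735 = $197,235.
Defendant has an active warrant in another jurisdiction (+100%): $197,235 × 2 = $394,470.
No prior criminal record (−40%): $394,470 × 0.6 = $236,682.
Firearm was used or possessed during the offense (+10%): $236,682 × 1.1 = $260,350.20.
Documented medical condition requiring ongoing local treatment (−15%): $260,350.20 × 0.85 = $221,297.67.
Rounded to the nearest dollar: $221,298.

$221,298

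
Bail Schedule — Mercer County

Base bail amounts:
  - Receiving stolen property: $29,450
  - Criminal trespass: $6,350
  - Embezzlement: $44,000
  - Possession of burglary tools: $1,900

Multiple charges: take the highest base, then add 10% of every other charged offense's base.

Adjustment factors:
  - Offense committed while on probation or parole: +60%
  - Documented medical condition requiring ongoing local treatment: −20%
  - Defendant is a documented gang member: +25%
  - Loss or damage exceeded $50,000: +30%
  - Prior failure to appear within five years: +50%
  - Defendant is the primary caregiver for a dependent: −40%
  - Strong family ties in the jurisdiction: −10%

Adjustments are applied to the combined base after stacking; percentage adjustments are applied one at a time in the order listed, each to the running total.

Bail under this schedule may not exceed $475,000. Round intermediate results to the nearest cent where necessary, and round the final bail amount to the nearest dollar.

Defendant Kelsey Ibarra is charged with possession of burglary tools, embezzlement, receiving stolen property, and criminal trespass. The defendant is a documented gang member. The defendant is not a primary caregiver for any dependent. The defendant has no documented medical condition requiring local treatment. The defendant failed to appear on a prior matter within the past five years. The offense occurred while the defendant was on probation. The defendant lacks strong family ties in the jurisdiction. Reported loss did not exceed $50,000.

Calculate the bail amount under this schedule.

Base amounts from the schedule: possession of burglary tools $1,900; embezzlement $44,000; receiving stolen property $29,450; criminal trespass $6,350.
Stacking rule: highest base plus 10% of each additional charge. Highest is embezzlement at $44,000. Additional: $1,900 × 10% = $190; $29,450 × 10% = $2,945; $6,350 × 10% = $635. Combined base = $44,000 + $3,770 = $47,770.
Offense committed while on probation or parole (+60%): $47,770 × 1.6 = $76,432.
Defendant is a documented gang member (+25%): $76,432 × 1.25 = $95,540.
Prior failure to appear within five years (+50%): $95,540 × 1.5 = $143,310.
$143,310 is within the $475,000 maximum.

$143,310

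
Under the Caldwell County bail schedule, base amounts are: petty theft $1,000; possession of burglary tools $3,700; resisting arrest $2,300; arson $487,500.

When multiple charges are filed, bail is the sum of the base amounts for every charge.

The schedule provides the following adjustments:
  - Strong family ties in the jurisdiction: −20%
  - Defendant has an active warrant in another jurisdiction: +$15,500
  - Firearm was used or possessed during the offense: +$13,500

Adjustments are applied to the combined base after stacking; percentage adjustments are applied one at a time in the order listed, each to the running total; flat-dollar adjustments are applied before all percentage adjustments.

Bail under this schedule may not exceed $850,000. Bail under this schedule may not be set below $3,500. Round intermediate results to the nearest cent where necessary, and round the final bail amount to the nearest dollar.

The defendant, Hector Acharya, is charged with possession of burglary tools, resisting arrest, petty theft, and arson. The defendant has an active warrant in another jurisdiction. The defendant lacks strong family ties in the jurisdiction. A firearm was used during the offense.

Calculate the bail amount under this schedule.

$523,500

Base amounts from the schedule: possession of burglary tools $3,700; resisting arrest $2,300; petty theft $1,000; arson $487,500.
Stacking rule: sum of all bases. $3,700 + $2,300 + $1,000 + $487,500 = $494,500.
Defendant has an active warrant in another jurisdiction (+$15,500 flat): $494,500 + $15,500 = $510,000.
Firearm was used or possessed during the offense (+$13,500 flat): $510,000 + $13,500 = $523,500.
$523,500 is within the $850,000 maximum.
$523,500 is at or above the $3,500 minimum.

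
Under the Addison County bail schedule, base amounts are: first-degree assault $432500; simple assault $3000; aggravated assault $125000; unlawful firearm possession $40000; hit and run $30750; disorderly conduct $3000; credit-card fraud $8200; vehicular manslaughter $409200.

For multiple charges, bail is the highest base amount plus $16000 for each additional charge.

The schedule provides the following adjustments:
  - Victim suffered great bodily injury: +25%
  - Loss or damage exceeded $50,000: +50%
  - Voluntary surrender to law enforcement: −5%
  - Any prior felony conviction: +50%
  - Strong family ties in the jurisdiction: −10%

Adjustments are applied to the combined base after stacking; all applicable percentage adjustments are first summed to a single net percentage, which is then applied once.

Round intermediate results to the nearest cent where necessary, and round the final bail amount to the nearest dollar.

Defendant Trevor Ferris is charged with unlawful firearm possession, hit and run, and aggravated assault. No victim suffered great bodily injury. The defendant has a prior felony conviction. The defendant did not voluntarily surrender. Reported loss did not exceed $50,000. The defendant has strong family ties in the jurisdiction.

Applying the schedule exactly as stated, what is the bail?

$219800

Base amounts from the schedule: unlawful firearm possession $40000; hit and run $30750; aggravated assault $125000.
Stacking rule: highest base plus $16000 per additional charge. Highest is aggravated assault at $125000; 2 additional charges → +$32000. Combined base = $157000.
Net percentage adjustment: +50% −10% = +40%. $157000 × 1.4 = $219800.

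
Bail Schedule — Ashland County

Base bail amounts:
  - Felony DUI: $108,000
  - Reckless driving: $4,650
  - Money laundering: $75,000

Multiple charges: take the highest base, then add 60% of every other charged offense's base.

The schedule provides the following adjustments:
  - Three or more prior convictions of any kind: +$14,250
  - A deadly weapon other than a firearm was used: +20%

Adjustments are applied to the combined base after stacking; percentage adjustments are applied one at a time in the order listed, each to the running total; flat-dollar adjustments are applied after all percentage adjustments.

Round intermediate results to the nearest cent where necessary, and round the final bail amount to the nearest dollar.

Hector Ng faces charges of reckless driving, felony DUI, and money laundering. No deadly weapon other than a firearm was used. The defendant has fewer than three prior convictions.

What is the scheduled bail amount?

$155,790

Base amounts from the schedule: reckless driving $4,650; felony DUI $108,000; money laundering $75,000.
Stacking rule: highest base plus 60% of each additional charge. Highest is felony DUI at $108,000. Additional: $4,650 × 60% = $2,790; $75,000 × 60% = $45,000. Combined base = $108,000 + $47,790 = $155,790.
No adjustment factors apply to this defendant.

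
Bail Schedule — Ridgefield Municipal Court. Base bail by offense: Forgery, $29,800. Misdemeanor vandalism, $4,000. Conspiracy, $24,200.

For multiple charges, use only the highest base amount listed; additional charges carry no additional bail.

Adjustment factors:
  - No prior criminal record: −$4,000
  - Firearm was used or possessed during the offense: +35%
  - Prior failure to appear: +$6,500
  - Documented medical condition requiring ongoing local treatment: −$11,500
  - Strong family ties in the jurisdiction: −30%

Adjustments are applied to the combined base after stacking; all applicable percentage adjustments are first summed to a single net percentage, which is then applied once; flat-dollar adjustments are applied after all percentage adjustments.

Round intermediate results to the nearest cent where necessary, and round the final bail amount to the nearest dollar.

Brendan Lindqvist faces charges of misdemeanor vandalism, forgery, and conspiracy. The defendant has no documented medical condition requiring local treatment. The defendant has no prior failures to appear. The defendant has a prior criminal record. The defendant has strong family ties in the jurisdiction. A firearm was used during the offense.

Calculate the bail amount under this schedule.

$31,290

Base amounts from the schedule: misdemeanor vandalism $4,000; forgery $29,800; conspiracy $24,200.
Stacking rule: use the highest base only. Highest is forgery at $29,800. Combined base = $29,800.
Net percentage adjustment: +35% −30% = +5%. $29,800 × 1.05 = $31,290.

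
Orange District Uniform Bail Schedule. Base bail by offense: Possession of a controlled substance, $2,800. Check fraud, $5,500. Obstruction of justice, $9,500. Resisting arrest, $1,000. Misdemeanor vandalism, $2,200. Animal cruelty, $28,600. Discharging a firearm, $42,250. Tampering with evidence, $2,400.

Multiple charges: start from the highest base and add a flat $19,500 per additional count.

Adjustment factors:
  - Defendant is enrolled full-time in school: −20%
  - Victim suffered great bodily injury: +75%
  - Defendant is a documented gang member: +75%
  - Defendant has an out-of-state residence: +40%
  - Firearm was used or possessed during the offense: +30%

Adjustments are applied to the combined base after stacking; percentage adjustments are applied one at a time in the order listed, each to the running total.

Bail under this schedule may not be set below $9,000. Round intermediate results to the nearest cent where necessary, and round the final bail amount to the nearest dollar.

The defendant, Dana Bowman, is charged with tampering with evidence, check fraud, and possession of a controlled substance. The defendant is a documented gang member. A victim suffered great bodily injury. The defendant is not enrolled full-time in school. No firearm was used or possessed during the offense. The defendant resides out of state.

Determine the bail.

$190,794

Base amounts from the schedule: tampering with evidence $2,400; check fraud $5,500; possession of a controlled substance $2,800.
Stacking rule: highest base plus $19,500 per additional charge. Highest is check fraud at $5,500; 2 additional charges → +$39,000. Combined base = $44,500.
Victim suffered great bodily injury (+75%): $44,500 × 1.75 = $77,875.
Defendant is a documented gang member (+75%): $77,875 × 1.75 = $136,281.25.
Defendant has an out-of-state residence (+40%): $136,281.25 × 1.4 = $190,793.75.
$190,793.75 is at or above the $9,000 minimum.
Rounded to the nearest dollar: $190,794.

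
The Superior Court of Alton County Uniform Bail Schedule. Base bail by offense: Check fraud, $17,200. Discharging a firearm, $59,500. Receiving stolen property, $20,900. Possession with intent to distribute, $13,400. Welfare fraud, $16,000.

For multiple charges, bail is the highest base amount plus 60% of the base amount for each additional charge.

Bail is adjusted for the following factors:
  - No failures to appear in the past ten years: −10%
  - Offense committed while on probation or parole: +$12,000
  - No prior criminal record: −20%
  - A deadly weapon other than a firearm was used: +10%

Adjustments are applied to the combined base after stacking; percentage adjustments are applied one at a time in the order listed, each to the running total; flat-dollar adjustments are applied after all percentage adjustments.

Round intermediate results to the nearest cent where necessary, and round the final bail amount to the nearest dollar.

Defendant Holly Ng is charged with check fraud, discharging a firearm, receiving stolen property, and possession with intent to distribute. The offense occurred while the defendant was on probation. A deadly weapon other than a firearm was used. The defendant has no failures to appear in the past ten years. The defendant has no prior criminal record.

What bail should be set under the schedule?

Base amounts from the schedule: check fraud $17,200; discharging a firearm $59,500; receiving stolen property $20,900; possession with intent to distribute $13,400.
Stacking rule: highest base plus 60% of each additional charge. Highest is discharging a firearm at $59,500. Additional: $17,200 × 60% = $10,320; $20,900 × 60% = $12,540; $13,400 × 60% = $8,040. Combined base = $59,500 + $30,900 = $90,400.
No failures to appear in the past ten years (−10%): $90,400 × 0.9 = $81,360.
No prior criminal record (−20%): $81,360 × 0.8 = $65,088.
A deadly weapon other than a firearm was used (+10%): $65,088 × 1.1 = $71,596.80.
Offense committed while on probation or parole (+$12,000 flat): $71,596.80 + $12,000 = $83,596.80.
Rounded to the nearest dollar: $83,597.

$83,597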